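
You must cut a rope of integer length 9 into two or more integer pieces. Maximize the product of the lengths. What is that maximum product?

27

Let P[k] be the best product for length k (with at least one cut). For each first piece i, the rest contributes max(k−i, P[k−i]).
Small cases: P[2]=1.
P[3] = max(1×2, 2×1) = 2
P[4] = max(1×3, 2×2, 3×1) = 4
P[5] = max(1×4, 2×3, 3×2, 4×1) = 6
P[6] = max(1×6, 2×4, 3×3, 4×2, 5×1) = 9
P[7] = max(1×9, 2×6, 3×4, 4×3, 5×2, 6×1) = 12
P[8] = max(1×12, 2×9, 3×6, …, 6×2, 7×1) = 18
P[9] = max(1×18, 2×12, 3×9, …, 7×2, 8×1) = 27
One optimal split: 3 + 3 + 3; product 3×3×3 = 27.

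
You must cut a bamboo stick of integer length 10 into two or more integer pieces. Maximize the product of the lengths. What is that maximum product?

Define m[k] = max over 1≤i<k of i · max(k−i, m[k−i]); the inner max lets the remainder stay uncut if that's better.
m[2] = 1×max(1,0) = 1×1 = 1
m[3] = 1×max(2,1) = 1×2 = 2
m[4] = 2×max(2,1) = 2×2 = 4
m[5] = 2×max(3,2) = 2×3 = 6
m[6] = 3×max(3,2) = 3×3 = 9
m[7] = 2×max(5,6) = 2×6 = 12
m[8] = 2×max(6,9) = 2×9 = 18
m[9] = 3×max(6,9) = 3×9 = 27
m[10] = 2×max(8,18) = 2×18 = 36
One optimal split: 3 + 3 + 2 + 2; product 3×3×2×2 = 36.

36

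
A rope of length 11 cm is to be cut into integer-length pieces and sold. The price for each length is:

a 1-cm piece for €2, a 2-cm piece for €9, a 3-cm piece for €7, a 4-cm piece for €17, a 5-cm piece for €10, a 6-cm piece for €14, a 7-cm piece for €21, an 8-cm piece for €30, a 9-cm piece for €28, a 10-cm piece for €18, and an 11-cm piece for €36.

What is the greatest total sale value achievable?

Consider every possible first cut. R[k] is the best of p[i]+R[k−i] over all sellable i≤k.
R[1] = 2
R[2] = max(2+2, 9+0) = 9
R[3] = max(2+9, 9+2, 7+0) = 11
R[4] = max(2+11, 9+9, 7+2, 17+0) = 18
R[5] = max(2+18, 9+11, 7+9, 17+2, 10+0) = 20
R[6] = max(2+20, 9+18, 7+11, 17+9, 10+2, 14+0) = 27
R[7] = max(2+27, 9+20, 7+18, …, 14+2, 21+0) = 29
R[8] = max(2+29, 9+27, 7+20, …, 21+2, 30+0) = 36
R[9] = max(2+36, 9+29, 7+27, …, 30+2, 28+0) = 38
R[10] = max(2+38, 9+36, 7+29, …, 28+2, 18+0) = 45
R[11] = max(2+45, 9+38, 7+36, …, 18+2, 36+0) = 47
One optimal cutting: 2 + 2 + 2 + 2 + 2 + 1 → €9 + €9 + €9 + €9 + €9 + €2 = €47.

47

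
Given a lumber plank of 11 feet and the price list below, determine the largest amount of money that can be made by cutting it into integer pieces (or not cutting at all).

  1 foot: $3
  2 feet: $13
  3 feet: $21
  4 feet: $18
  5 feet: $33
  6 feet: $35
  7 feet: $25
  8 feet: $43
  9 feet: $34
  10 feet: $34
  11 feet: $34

Build v[k] bottom-up: v[k] = max over allowed piece i of (p[i] + v[k−i]).
v[1] = 3
v[2] = max(3+3, 13+0) = 13
v[3] = max(3+13, 13+3, 21+0) = 21
v[4] = max(3+21, 13+13, 21+3, 18+0) = 26
v[5] = max(3+26, 13+21, 21+13, 18+3, 33+0) = 34
v[6] = max(3+34, 13+26, 21+21, 18+13, 33+3, 35+0) = 42
v[7] = max(3+42, 13+34, 21+26, …, 35+3, 25+0) = 47
v[8] = max(3+47, 13+42, 21+34, …, 25+3, 43+0) = 55
v[9] = max(3+55, 13+47, 21+42, …, 43+3, 34+0) = 63
v[10] = max(3+63, 13+55, 21+47, …, 34+3, 34+0) = 68
v[11] = max(3+68, 13+63, 21+55, …, 34+3, 34+0) = 76
One optimal cutting: 3 + 3 + 3 + 2 → $21 + $21 + $21 + $13 = $76.

76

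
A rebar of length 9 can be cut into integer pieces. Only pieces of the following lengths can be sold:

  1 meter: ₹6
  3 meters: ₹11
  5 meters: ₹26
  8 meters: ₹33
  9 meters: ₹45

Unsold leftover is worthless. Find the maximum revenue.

Let f[k] be the best obtainable value from length k. For each k, try every first piece i and keep the best of price[i] + f[k−i].
f[1] = 6
f[2] = 12  (first piece 1, then f[1]=6)
f[3] = max(6+12, 11+0) = 18
f[4] = max(6+18, 11+6) = 24
f[5] = max(6+24, 11+12, 26+0) = 30
f[6] = max(6+30, 11+18, 26+6) = 36
f[7] = max(6+36, 11+24, 26+12) = 42
f[8] = max(6+42, 11+30, 26+18, 33+0) = 48
f[9] = max(6+48, 11+36, 26+24, 33+6, 45+0) = 54
One optimal cutting: 1 + 1 + 1 + 1 + 1 + 1 + 1 + 1 + 1 → ₹54.

54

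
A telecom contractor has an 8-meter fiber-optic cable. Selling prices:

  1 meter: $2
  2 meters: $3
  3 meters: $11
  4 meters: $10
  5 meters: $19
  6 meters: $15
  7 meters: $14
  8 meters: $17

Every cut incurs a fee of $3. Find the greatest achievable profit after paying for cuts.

27

Let r[k] be the best obtainable value from length k. For each k, try every first piece i and keep the best of price[i] + r[k−i] minus the 3 cut fee when i<k.
r[1] = 2
r[2] = max(2+2-3, 3+0) = 3
r[3] = max(2+3-3, 3+2-3, 11+0) = 11
r[4] = max(2+11-3, 3+3-3, 11+2-3, 10+0) = 10
r[5] = max(2+10-3, 3+11-3, 11+3-3, 10+2-3, 19+0) = 19
r[6] = max(2+19-3, 3+10-3, 11+11-3, 10+3-3, 19+2-3, 15+0) = 19
r[7] = max(2+19-3, 3+19-3, 11+10-3, …, 15+2-3, 14+0) = 19
r[8] = max(2+19-3, 3+19-3, 11+19-3, …, 14+2-3, 17+0) = 27
One optimal plan: pieces 5 + 3 (1 cut) → $30 − $3 = $27.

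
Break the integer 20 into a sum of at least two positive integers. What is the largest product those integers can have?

Let g[k] be the best product for length k (with at least one cut). For each first piece i, the rest contributes max(k−i, g[k−i]).
Small cases: g[2]=1, g[3]=2, g[4]=4, g[5]=6, g[6]=9, g[7]=12, g[8]=18, g[9]=27, g[10]=36, g[11]=54, g[12]=81.
g[13] = 2*max(11,54) = 2*54 = 108
g[14] = 2*max(12,81) = 2*81 = 162
g[15] = 3*max(12,81) = 3*81 = 243
g[16] = 2*max(14,162) = 2*162 = 324
g[17] = 2*max(15,243) = 2*243 = 486
g[18] = 3*max(15,243) = 3*243 = 729
g[19] = 2*max(17,486) = 2*486 = 972
g[20] = 2*max(18,729) = 2*729 = 1458
One optimal split: 3 + 3 + 3 + 3 + 3 + 3 + 2; product 3*3*3*3*3*3*2 = 1458.

1458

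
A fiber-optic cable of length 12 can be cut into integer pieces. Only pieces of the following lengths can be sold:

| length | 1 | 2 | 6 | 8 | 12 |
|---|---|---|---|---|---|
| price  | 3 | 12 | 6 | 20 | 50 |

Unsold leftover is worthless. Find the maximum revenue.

72

Let f[k] be the best obtainable value from length k. For each k, try every first piece i and keep the best of price[i] + f[k−i].
f[1] = 3
f[2] = 12
f[3] = 15  (first piece 1, then f[2]=12)
f[4] = 24  (first piece 2, then f[2]=12)
f[5] = 27  (first piece 1, then f[4]=24)
f[6] = 36  (first piece 2, then f[4]=24)
f[7] = 39  (first piece 1, then f[6]=36)
f[8] = 48  (first piece 2, then f[6]=36)
f[9] = 51  (first piece 1, then f[8]=48)
f[10] = 60  (first piece 2, then f[8]=48)
f[11] = 63  (first piece 1, then f[10]=60)
f[12] = 72  (first piece 2, then f[10]=60)
One optimal cutting: 2 + 2 + 2 + 2 + 2 + 2 → $72.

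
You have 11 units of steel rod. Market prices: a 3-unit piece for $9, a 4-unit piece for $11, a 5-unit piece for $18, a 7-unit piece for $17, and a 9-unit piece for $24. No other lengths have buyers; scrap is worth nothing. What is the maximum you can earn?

36

Let r[k] be the best obtainable value from length k. For each k, try every first piece i and keep the best of price[i] + r[k−i].
r[1] = 0
r[2] = 0
r[3] = 9
r[4] = max(9+0, 11+0) = 11
r[5] = max(9+0, 11+0, 18+0) = 18
r[6] = max(9+9, 11+0, 18+0) = 18
r[7] = max(9+11, 11+9, 18+0, 17+0) = 20
r[8] = max(9+18, 11+11, 18+9, 17+0) = 27
r[9] = max(9+18, 11+18, 18+11, 17+0, 24+0) = 29
r[10] = max(9+20, 11+18, 18+18, 17+9, 24+0) = 36
r[11] = max(9+27, 11+20, 18+18, 17+11, 24+0) = 36
One optimal cutting: pieces 5 + 5 with 1 unit of scrap → $36.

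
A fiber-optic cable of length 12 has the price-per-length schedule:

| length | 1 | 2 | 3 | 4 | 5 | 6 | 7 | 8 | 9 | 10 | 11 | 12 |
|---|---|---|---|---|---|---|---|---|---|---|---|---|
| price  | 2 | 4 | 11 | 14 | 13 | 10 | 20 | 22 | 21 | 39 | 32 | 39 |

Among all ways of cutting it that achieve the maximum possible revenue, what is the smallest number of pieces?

Build r[k] bottom-up: r[k] = max over allowed piece i of (p[i] + r[k−i]).
r[1] = 2
r[2] = 4  (first piece 1, then r[1]=2)
r[3] = 11
r[4] = 14
r[5] = 16  (first piece 1, then r[4]=14)
r[6] = 22  (first piece 3, then r[3]=11)
r[7] = 25  (first piece 3, then r[4]=14)
r[8] = 28  (first piece 4, then r[4]=14)
r[9] = 33  (first piece 3, then r[6]=22)
r[10] = 39
r[11] = 41  (first piece 1, then r[10]=39)
r[12] = 44  (first piece 3, then r[9]=33)
Maximum revenue is $44.
Now minimize piece count subject to staying optimal: for each k, pieces[k] = 1 + min over i with p[i]+r[k−i]=r[k] of pieces[k−i].
pieces[9] = 3
pieces[10] = 1
pieces[11] = 2
pieces[12] = 4

4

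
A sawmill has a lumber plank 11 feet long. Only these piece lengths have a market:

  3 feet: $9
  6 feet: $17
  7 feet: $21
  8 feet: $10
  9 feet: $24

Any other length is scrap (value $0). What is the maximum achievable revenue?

Let f[k] be the best obtainable value from length k. For each k, try every first piece i and keep the best of price[i] + f[k−i].
f[1] = 0
f[2] = 0
f[3] = 9
f[4] = 9
f[5] = 9
f[6] = 18  (first piece 3, then f[3]=9)
f[7] = 21
f[8] = 21
f[9] = 27  (first piece 3, then f[6]=18)
f[10] = 30  (first piece 3, then f[7]=21)
f[11] = 30
One optimal cutting: pieces 7 + 3 with 1 foot of scrap → $30.

30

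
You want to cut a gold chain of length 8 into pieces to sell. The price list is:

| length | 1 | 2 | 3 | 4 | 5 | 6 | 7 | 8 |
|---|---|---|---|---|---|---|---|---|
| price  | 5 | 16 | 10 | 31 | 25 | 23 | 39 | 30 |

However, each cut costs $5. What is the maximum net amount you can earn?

Build v[k] bottom-up: v[k] = max over allowed piece i of (p[i] + v[k−i]) − 5 per cut.
v[1] = 5
v[2] = max(5+5-5, 16+0) = 16
v[3] = max(5+16-5, 16+5-5, 10+0) = 16
v[4] = max(5+16-5, 16+16-5, 10+5-5, 31+0) = 31
v[5] = max(5+31-5, 16+16-5, 10+16-5, 31+5-5, 25+0) = 31
v[6] = max(5+31-5, 16+31-5, 10+16-5, 31+16-5, 25+5-5, 23+0) = 42
v[7] = max(5+42-5, 16+31-5, 10+31-5, …, 23+5-5, 39+0) = 42
v[8] = max(5+42-5, 16+42-5, 10+31-5, …, 39+5-5, 30+0) = 57
One optimal plan: pieces 4 + 4 (1 cut) → $62 − $5 = $57.

57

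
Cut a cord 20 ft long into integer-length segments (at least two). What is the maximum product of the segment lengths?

1458

Fill prod[k] for k=2..20: at each k try every first piece i and multiply by the better of (k−i) uncut or prod[k−i].
prod[2] = 1·max(1,0) = 1·1 = 1
prod[3] = max(1·2, 2·1) = 2
prod[4] = max(1·3, 2·2, 3·1) = 4
prod[5] = max(1·4, 2·3, 3·2, 4·1) = 6
prod[6] = max(1·6, 2·4, 3·3, 4·2, 5·1) = 9
prod[7] = max(1·9, 2·6, 3·4, 4·3, 5·2, 6·1) = 12
prod[8] = max(1·12, 2·9, 3·6, …, 6·2, 7·1) = 18
prod[9] = max(1·18, 2·12, 3·9, …, 7·2, 8·1) = 27
prod[10] = max(1·27, 2·18, 3·12, …, 8·2, 9·1) = 36
prod[11] = max(1·36, 2·27, 3·18, …, 9·2, 10·1) = 54
prod[12] = max(1·54, 2·36, 3·27, …, 10·2, 11·1) = 81
prod[13] = max(1·81, 2·54, 3·36, …, 11·2, 12·1) = 108
prod[14] = max(1·108, 2·81, 3·54, …, 12·2, 13·1) = 162
prod[15] = max(1·162, 2·108, 3·81, …, 13·2, 14·1) = 243
prod[16] = max(1·243, 2·162, 3·108, …, 14·2, 15·1) = 324
prod[17] = max(1·324, 2·243, 3·162, …, 15·2, 16·1) = 486
prod[18] = max(1·486, 2·324, 3·243, …, 16·2, 17·1) = 729
prod[19] = max(1·729, 2·486, 3·324, …, 17·2, 18·1) = 972
prod[20] = max(1·972, 2·729, 3·486, …, 18·2, 19·1) = 1458
One optimal split: 3 + 3 + 3 + 3 + 3 + 3 + 2; product 3·3·3·3·3·3·2 = 1458.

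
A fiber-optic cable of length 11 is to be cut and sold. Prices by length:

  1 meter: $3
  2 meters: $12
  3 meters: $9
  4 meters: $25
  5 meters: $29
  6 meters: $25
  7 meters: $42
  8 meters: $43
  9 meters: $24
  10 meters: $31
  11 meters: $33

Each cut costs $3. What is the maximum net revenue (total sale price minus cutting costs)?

Build v[k] bottom-up: v[k] = max over allowed piece i of (p[i] + v[k−i]) − 3 per cut.
v[1] = 3
v[2] = 12
v[3] = 12  (first piece 1, then v[2]=12)
v[4] = 25
v[5] = 29
v[6] = 34  (first piece 2, then v[4]=25)
v[7] = 42
v[8] = 47  (first piece 4, then v[4]=25)
v[9] = 51  (first piece 2, then v[7]=42)
v[10] = 56  (first piece 2, then v[8]=47)
v[11] = 64  (first piece 4, then v[7]=42)
One optimal plan: pieces 7 + 4 (1 cut) → $67 − $3 = $64.

64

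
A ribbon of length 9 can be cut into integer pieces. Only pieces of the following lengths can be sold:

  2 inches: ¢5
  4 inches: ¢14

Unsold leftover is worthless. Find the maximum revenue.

28

Consider every possible first cut. f[k] is the best of p[i]+f[k−i] over all sellable i≤k.
f[1] = 0
f[2] = 5
f[3] = 5
f[4] = max(5+5, 14+0) = 14
f[5] = max(5+5, 14+0) = 14
f[6] = max(5+14, 14+5) = 19
f[7] = max(5+14, 14+5) = 19
f[8] = max(5+19, 14+14) = 28
f[9] = max(5+19, 14+14) = 28
One optimal cutting: pieces 4 + 4 with 1 inch of scrap → ¢28.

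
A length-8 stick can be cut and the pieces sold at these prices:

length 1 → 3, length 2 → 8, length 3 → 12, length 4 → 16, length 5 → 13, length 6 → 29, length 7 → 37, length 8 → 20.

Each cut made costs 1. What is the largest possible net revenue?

Build v[k] bottom-up: v[k] = max over allowed piece i of (p[i] + v[k−i]) − 1 per cut.
v[1] = 3
v[2] = 8
v[3] = 12
v[4] = 16
v[5] = 19  (first piece 2, then v[3]=12)
v[6] = 29
v[7] = 37
v[8] = 39  (first piece 1, then v[7]=37)
One optimal plan: pieces 7 + 1 (1 cut) → 40 − 1 = 39.

39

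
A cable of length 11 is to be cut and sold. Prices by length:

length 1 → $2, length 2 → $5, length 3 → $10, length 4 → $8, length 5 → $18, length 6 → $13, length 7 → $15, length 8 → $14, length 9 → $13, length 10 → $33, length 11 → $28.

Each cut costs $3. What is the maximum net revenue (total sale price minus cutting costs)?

32

Let v[k] be the best obtainable value from length k. For each k, try every first piece i and keep the best of price[i] + v[k−i] minus the 3 cut fee when i<k.
v[1] = 2
v[2] = 5
v[3] = 10
v[4] = 9  (first piece 1, then v[3]=10)
v[5] = 18
v[6] = 17  (first piece 1, then v[5]=18)
v[7] = 20  (first piece 2, then v[5]=18)
v[8] = 25  (first piece 3, then v[5]=18)
v[9] = 24  (first piece 1, then v[8]=25)
v[10] = 33  (first piece 5, then v[5]=18)
v[11] = 32  (first piece 1, then v[10]=33)
One optimal plan: pieces 5 + 5 + 1 (2 cuts) → $38 − $6 = $32.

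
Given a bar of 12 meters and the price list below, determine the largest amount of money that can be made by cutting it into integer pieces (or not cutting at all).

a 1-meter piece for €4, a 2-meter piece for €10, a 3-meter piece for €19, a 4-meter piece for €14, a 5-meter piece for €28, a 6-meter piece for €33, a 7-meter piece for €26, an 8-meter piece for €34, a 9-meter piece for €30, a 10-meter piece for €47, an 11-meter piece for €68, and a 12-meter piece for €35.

Build R[k] bottom-up: R[k] = max over allowed piece i of (p[i] + R[k−i]).
R[1] = 4
R[2] = 10
R[3] = 19
R[4] = 23  (first piece 1, then R[3]=19)
R[5] = 29  (first piece 2, then R[3]=19)
R[6] = 38  (first piece 3, then R[3]=19)
R[7] = 42  (first piece 1, then R[6]=38)
R[8] = 48  (first piece 2, then R[6]=38)
R[9] = 57  (first piece 3, then R[6]=38)
R[10] = 61  (first piece 1, then R[9]=57)
R[11] = 68
R[12] = 76  (first piece 3, then R[9]=57)
One optimal cutting: 3 + 3 + 3 + 3 → €19 + €19 + €19 + €19 = €76.

76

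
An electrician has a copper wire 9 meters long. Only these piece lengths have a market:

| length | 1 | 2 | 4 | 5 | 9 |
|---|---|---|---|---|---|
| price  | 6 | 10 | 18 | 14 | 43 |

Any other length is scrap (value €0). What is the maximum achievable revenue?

54

Build best[k] bottom-up: best[k] = max over allowed piece i of (p[i] + best[k−i]).
best[1] = 6
best[2] = max(6+6, 10+0) = 12
best[3] = max(6+12, 10+6) = 18
best[4] = max(6+18, 10+12, 18+0) = 24
best[5] = max(6+24, 10+18, 18+6, 14+0) = 30
best[6] = max(6+30, 10+24, 18+12, 14+6) = 36
best[7] = max(6+36, 10+30, 18+18, 14+12) = 42
best[8] = max(6+42, 10+36, 18+24, 14+18) = 48
best[9] = max(6+48, 10+42, 18+30, 14+24, 43+0) = 54
One optimal cutting: 1 + 1 + 1 + 1 + 1 + 1 + 1 + 1 + 1 → €54.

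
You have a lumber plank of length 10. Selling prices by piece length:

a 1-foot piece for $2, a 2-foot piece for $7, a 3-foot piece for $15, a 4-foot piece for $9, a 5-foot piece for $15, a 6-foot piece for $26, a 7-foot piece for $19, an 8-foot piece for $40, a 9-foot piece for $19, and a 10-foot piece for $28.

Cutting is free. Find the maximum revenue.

Let v[k] be the best obtainable value from length k. For each k, try every first piece i and keep the best of price[i] + v[k−i].
v[1] = 2
v[2] = max(2+2, 7+0) = 7
v[3] = max(2+7, 7+2, 15+0) = 15
v[4] = max(2+15, 7+7, 15+2, 9+0) = 17
v[5] = max(2+17, 7+15, 15+7, 9+2, 15+0) = 22
v[6] = max(2+22, 7+17, 15+15, 9+7, 15+2, 26+0) = 30
v[7] = max(2+30, 7+22, 15+17, …, 26+2, 19+0) = 32
v[8] = max(2+32, 7+30, 15+22, …, 19+2, 40+0) = 40
v[9] = max(2+40, 7+32, 15+30, …, 40+2, 19+0) = 45
v[10] = max(2+45, 7+40, 15+32, …, 19+2, 28+0) = 47
One optimal cutting: 3 + 3 + 3 + 1 → $15 + $15 + $15 + $2 = $47.

47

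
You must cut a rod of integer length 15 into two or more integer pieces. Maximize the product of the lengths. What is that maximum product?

Let f[k] be the best product for length k (with at least one cut). For each first piece i, the rest contributes max(k−i, f[k−i]).
Small cases: f[2]=1, f[3]=2, f[4]=4, f[5]=6, f[6]=9, f[7]=12, f[8]=18, f[9]=27.
f[10] = 2*max(8,18) = 2*18 = 36
f[11] = 2*max(9,27) = 2*27 = 54
f[12] = 3*max(9,27) = 3*27 = 81
f[13] = 2*max(11,54) = 2*54 = 108
f[14] = 2*max(12,81) = 2*81 = 162
f[15] = 3*max(12,81) = 3*81 = 243
One optimal split: 3 + 3 + 3 + 3 + 3; product 3*3*3*3*3 = 243.

243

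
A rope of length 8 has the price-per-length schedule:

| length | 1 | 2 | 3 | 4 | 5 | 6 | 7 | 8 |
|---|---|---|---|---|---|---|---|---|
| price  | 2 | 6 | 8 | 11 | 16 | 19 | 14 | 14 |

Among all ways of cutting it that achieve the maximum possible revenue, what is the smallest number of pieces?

2

Let r[k] be the best obtainable value from length k. For each k, try every first piece i and keep the best of price[i] + r[k−i].
r[1] = 2
r[2] = max(2+2, 6+0) = 6
r[3] = max(2+6, 6+2, 8+0) = 8
r[4] = max(2+8, 6+6, 8+2, 11+0) = 12
r[5] = max(2+12, 6+8, 8+6, 11+2, 16+0) = 16
r[6] = max(2+16, 6+12, 8+8, 11+6, 16+2, 19+0) = 19
r[7] = max(2+19, 6+16, 8+12, …, 19+2, 14+0) = 22
r[8] = max(2+22, 6+19, 8+16, …, 14+2, 14+0) = 25
Maximum revenue is $25.
Now minimize piece count subject to staying optimal: for each k, pieces[k] = 1 + min over i with p[i]+r[k−i]=r[k] of pieces[k−i].
pieces[5] = 1
pieces[6] = 1
pieces[7] = 2
pieces[8] = 2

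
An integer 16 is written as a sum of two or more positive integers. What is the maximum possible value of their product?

Define prod[k] = max over 1≤i<k of i · max(k−i, prod[k−i]); the inner max lets the remainder stay uncut if that's better.
prod[2] = 1·max(1,0) = 1·1 = 1
prod[3] = 1·max(2,1) = 1·2 = 2
prod[4] = 2·max(2,1) = 2·2 = 4
prod[5] = 2·max(3,2) = 2·3 = 6
prod[6] = 3·max(3,2) = 3·3 = 9
prod[7] = 2·max(5,6) = 2·6 = 12
prod[8] = 2·max(6,9) = 2·9 = 18
prod[9] = 3·max(6,9) = 3·9 = 27
prod[10] = 2·max(8,18) = 2·18 = 36
prod[11] = 2·max(9,27) = 2·27 = 54
prod[12] = 3·max(9,27) = 3·27 = 81
prod[13] = 2·max(11,54) = 2·54 = 108
prod[14] = 2·max(12,81) = 2·81 = 162
prod[15] = 3·max(12,81) = 3·81 = 243
prod[16] = 2·max(14,162) = 2·162 = 324
One optimal split: 3 + 3 + 3 + 3 + 2 + 2; product 3·3·3·3·2·2 = 324.

324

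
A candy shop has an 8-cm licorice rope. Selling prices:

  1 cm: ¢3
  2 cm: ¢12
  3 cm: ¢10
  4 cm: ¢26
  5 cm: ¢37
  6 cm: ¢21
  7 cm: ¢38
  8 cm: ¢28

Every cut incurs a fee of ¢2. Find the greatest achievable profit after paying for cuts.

Let v[k] be the best obtainable value from length k. For each k, try every first piece i and keep the best of price[i] + v[k−i] minus the 2 cut fee when i<k.
v[1] = 3
v[2] = max(3+3-2, 12+0) = 12
v[3] = max(3+12-2, 12+3-2, 10+0) = 13
v[4] = max(3+13-2, 12+12-2, 10+3-2, 26+0) = 26
v[5] = max(3+26-2, 12+13-2, 10+12-2, 26+3-2, 37+0) = 37
v[6] = max(3+37-2, 12+26-2, 10+13-2, 26+12-2, 37+3-2, 21+0) = 38
v[7] = max(3+38-2, 12+37-2, 10+26-2, …, 21+3-2, 38+0) = 47
v[8] = max(3+47-2, 12+38-2, 10+37-2, …, 38+3-2, 28+0) = 50
One optimal plan: pieces 4 + 4 (1 cut) → ¢52 − ¢2 = ¢50.

50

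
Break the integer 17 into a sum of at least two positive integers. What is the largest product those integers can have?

486

Fill m[k] for k=2..17: at each k try every first piece i and multiply by the better of (k−i) uncut or m[k−i].
m[2] = 1×max(1,0) = 1×1 = 1
m[3] = 1×max(2,1) = 1×2 = 2
m[4] = 2×max(2,1) = 2×2 = 4
m[5] = 2×max(3,2) = 2×3 = 6
m[6] = 3×max(3,2) = 3×3 = 9
m[7] = 2×max(5,6) = 2×6 = 12
m[8] = 2×max(6,9) = 2×9 = 18
m[9] = 3×max(6,9) = 3×9 = 27
m[10] = 2×max(8,18) = 2×18 = 36
m[11] = 2×max(9,27) = 2×27 = 54
m[12] = 3×max(9,27) = 3×27 = 81
m[13] = 2×max(11,54) = 2×54 = 108
m[14] = 2×max(12,81) = 2×81 = 162
m[15] = 3×max(12,81) = 3×81 = 243
m[16] = 2×max(14,162) = 2×162 = 324
m[17] = 2×max(15,243) = 2×243 = 486
One optimal split: 3 + 3 + 3 + 3 + 3 + 2; product 3×3×3×3×3×2 = 486.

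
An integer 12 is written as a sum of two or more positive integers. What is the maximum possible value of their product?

Fill P[k] for k=2..12: at each k try every first piece i and multiply by the better of (k−i) uncut or P[k−i].
Small cases: P[2]=1, P[3]=2, P[4]=4, P[5]=6, P[6]=9, P[7]=12.
P[8] = max(1·12, 2·9, 3·6, …, 6·2, 7·1) = 18
P[9] = max(1·18, 2·12, 3·9, …, 7·2, 8·1) = 27
P[10] = max(1·27, 2·18, 3·12, …, 8·2, 9·1) = 36
P[11] = max(1·36, 2·27, 3·18, …, 9·2, 10·1) = 54
P[12] = max(1·54, 2·36, 3·27, …, 10·2, 11·1) = 81
One optimal split: 3 + 3 + 3 + 3; product 3·3·3·3 = 81.

81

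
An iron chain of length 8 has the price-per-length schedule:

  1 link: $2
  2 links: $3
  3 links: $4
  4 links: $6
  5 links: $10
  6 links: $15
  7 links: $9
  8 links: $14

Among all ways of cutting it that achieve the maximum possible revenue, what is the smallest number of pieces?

Build r[k] bottom-up: r[k] = max over allowed piece i of (p[i] + r[k−i]).
r[1] = 2
r[2] = 4  (first piece 1, then r[1]=2)
r[3] = 6  (first piece 1, then r[2]=4)
r[4] = 8  (first piece 1, then r[3]=6)
r[5] = 10  (first piece 1, then r[4]=8)
r[6] = 15
r[7] = 17  (first piece 1, then r[6]=15)
r[8] = 19  (first piece 1, then r[7]=17)
Maximum revenue is $19.
Now minimize piece count subject to staying optimal: for each k, pieces[k] = 1 + min over i with p[i]+r[k−i]=r[k] of pieces[k−i].
pieces[5] = 1
pieces[6] = 1
pieces[7] = 2
pieces[8] = 3

3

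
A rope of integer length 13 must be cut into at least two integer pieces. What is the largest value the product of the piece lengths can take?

108

Fill prod[k] for k=2..13: at each k try every first piece i and multiply by the better of (k−i) uncut or prod[k−i].
prod[2] = 1×max(1,0) = 1×1 = 1
prod[3] = 1×max(2,1) = 1×2 = 2
prod[4] = 2×max(2,1) = 2×2 = 4
prod[5] = 2×max(3,2) = 2×3 = 6
prod[6] = 3×max(3,2) = 3×3 = 9
prod[7] = 2×max(5,6) = 2×6 = 12
prod[8] = 2×max(6,9) = 2×9 = 18
prod[9] = 3×max(6,9) = 3×9 = 27
prod[10] = 2×max(8,18) = 2×18 = 36
prod[11] = 2×max(9,27) = 2×27 = 54
prod[12] = 3×max(9,27) = 3×27 = 81
prod[13] = 2×max(11,54) = 2×54 = 108
One optimal split: 3 + 3 + 3 + 2 + 2; product 3×3×3×2×2 = 108.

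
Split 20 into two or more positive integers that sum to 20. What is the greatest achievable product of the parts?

1458

Define prod[k] = max over 1≤i<k of i · max(k−i, prod[k−i]); the inner max lets the remainder stay uncut if that's better.
prod[2] = 1*max(1,0) = 1*1 = 1
prod[3] = max(1*2, 2*1) = 2
prod[4] = max(1*3, 2*2, 3*1) = 4
prod[5] = max(1*4, 2*3, 3*2, 4*1) = 6
prod[6] = max(1*6, 2*4, 3*3, 4*2, 5*1) = 9
prod[7] = max(1*9, 2*6, 3*4, 4*3, 5*2, 6*1) = 12
prod[8] = max(1*12, 2*9, 3*6, …, 6*2, 7*1) = 18
prod[9] = max(1*18, 2*12, 3*9, …, 7*2, 8*1) = 27
prod[10] = max(1*27, 2*18, 3*12, …, 8*2, 9*1) = 36
prod[11] = max(1*36, 2*27, 3*18, …, 9*2, 10*1) = 54
prod[12] = max(1*54, 2*36, 3*27, …, 10*2, 11*1) = 81
prod[13] = max(1*81, 2*54, 3*36, …, 11*2, 12*1) = 108
prod[14] = max(1*108, 2*81, 3*54, …, 12*2, 13*1) = 162
prod[15] = max(1*162, 2*108, 3*81, …, 13*2, 14*1) = 243
prod[16] = max(1*243, 2*162, 3*108, …, 14*2, 15*1) = 324
prod[17] = max(1*324, 2*243, 3*162, …, 15*2, 16*1) = 486
prod[18] = max(1*486, 2*324, 3*243, …, 16*2, 17*1) = 729
prod[19] = max(1*729, 2*486, 3*324, …, 17*2, 18*1) = 972
prod[20] = max(1*972, 2*729, 3*486, …, 18*2, 19*1) = 1458
One optimal split: 3 + 3 + 3 + 3 + 3 + 3 + 2; product 3*3*3*3*3*3*2 = 1458.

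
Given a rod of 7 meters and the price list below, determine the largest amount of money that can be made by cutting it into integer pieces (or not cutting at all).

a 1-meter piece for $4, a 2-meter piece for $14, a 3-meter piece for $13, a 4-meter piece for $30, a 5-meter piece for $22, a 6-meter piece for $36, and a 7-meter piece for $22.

48

Consider every possible first cut. v[k] is the best of p[i]+v[k−i] over all sellable i≤k.
v[1] = 4
v[2] = max(4+4, 14+0) = 14
v[3] = max(4+14, 14+4, 13+0) = 18
v[4] = max(4+18, 14+14, 13+4, 30+0) = 30
v[5] = max(4+30, 14+18, 13+14, 30+4, 22+0) = 34
v[6] = max(4+34, 14+30, 13+18, 30+14, 22+4, 36+0) = 44
v[7] = max(4+44, 14+34, 13+30, …, 36+4, 22+0) = 48
One optimal cutting: 4 + 2 + 1 → $30 + $14 + $4 = $48.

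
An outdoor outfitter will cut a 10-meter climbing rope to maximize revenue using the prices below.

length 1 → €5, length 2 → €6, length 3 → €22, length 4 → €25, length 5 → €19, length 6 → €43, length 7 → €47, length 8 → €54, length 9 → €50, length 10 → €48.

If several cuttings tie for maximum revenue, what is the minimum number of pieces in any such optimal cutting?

4

Let r[k] be the best obtainable value from length k. For each k, try every first piece i and keep the best of price[i] + r[k−i].
r[1] = 5
r[2] = max(5+5, 6+0) = 10
r[3] = max(5+10, 6+5, 22+0) = 22
r[4] = max(5+22, 6+10, 22+5, 25+0) = 27
r[5] = max(5+27, 6+22, 22+10, 25+5, 19+0) = 32
r[6] = max(5+32, 6+27, 22+22, 25+10, 19+5, 43+0) = 44
r[7] = max(5+44, 6+32, 22+27, …, 43+5, 47+0) = 49
r[8] = max(5+49, 6+44, 22+32, …, 47+5, 54+0) = 54
r[9] = max(5+54, 6+49, 22+44, …, 54+5, 50+0) = 66
r[10] = max(5+66, 6+54, 22+49, …, 50+5, 48+0) = 71
Maximum revenue is €71.
Now minimize piece count subject to staying optimal: for each k, pieces[k] = 1 + min over i with p[i]+r[k−i]=r[k] of pieces[k−i].
pieces[7] = 3
pieces[8] = 1
pieces[9] = 3
pieces[10] = 4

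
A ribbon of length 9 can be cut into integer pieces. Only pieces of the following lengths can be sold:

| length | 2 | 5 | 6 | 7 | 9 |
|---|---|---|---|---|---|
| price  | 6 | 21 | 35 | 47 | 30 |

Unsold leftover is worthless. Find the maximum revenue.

53

Let f[k] be the best obtainable value from length k. For each k, try every first piece i and keep the best of price[i] + f[k−i].
f[1] = 0
f[2] = 6
f[3] = 6
f[4] = 12  (first piece 2, then f[2]=6)
f[5] = max(6+6, 21+0) = 21
f[6] = max(6+12, 21+0, 35+0) = 35
f[7] = max(6+21, 21+6, 35+0, 47+0) = 47
f[8] = max(6+35, 21+6, 35+6, 47+0) = 47
f[9] = max(6+47, 21+12, 35+6, 47+6, 30+0) = 53
One optimal cutting: 7 + 2 → ¢53.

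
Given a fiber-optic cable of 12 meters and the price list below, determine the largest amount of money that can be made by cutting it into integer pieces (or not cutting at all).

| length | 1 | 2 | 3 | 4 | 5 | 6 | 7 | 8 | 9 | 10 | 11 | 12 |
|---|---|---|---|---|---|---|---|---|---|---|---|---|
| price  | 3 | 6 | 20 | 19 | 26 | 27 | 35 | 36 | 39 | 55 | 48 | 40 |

Build R[k] bottom-up: R[k] = max over allowed piece i of (p[i] + R[k−i]).
R[1] = 3
R[2] = max(3+3, 6+0) = 6
R[3] = max(3+6, 6+3, 20+0) = 20
R[4] = max(3+20, 6+6, 20+3, 19+0) = 23
R[5] = max(3+23, 6+20, 20+6, 19+3, 26+0) = 26
R[6] = max(3+26, 6+23, 20+20, 19+6, 26+3, 27+0) = 40
R[7] = max(3+40, 6+26, 20+23, …, 27+3, 35+0) = 43
R[8] = max(3+43, 6+40, 20+26, …, 35+3, 36+0) = 46
R[9] = max(3+46, 6+43, 20+40, …, 36+3, 39+0) = 60
R[10] = max(3+60, 6+46, 20+43, …, 39+3, 55+0) = 63
R[11] = max(3+63, 6+60, 20+46, …, 55+3, 48+0) = 66
R[12] = max(3+66, 6+63, 20+60, …, 48+3, 40+0) = 80
One optimal cutting: 3 + 3 + 3 + 3 → $20 + $20 + $20 + $20 = $80.

80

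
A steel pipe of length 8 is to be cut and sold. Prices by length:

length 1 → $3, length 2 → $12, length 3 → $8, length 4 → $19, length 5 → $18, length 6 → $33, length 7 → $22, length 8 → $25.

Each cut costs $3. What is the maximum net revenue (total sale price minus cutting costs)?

42

Let v[k] be the best obtainable value from length k. For each k, try every first piece i and keep the best of price[i] + v[k−i] minus the 3 cut fee when i<k.
v[1] = 3
v[2] = max(3+3-3, 12+0) = 12
v[3] = max(3+12-3, 12+3-3, 8+0) = 12
v[4] = max(3+12-3, 12+12-3, 8+3-3, 19+0) = 21
v[5] = max(3+21-3, 12+12-3, 8+12-3, 19+3-3, 18+0) = 21
v[6] = max(3+21-3, 12+21-3, 8+12-3, 19+12-3, 18+3-3, 33+0) = 33
v[7] = max(3+33-3, 12+21-3, 8+21-3, …, 33+3-3, 22+0) = 33
v[8] = max(3+33-3, 12+33-3, 8+21-3, …, 22+3-3, 25+0) = 42
One optimal plan: pieces 6 + 2 (1 cut) → $45 − $3 = $42.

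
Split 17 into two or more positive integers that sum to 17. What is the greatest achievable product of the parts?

486

Define m[k] = max over 1≤i<k of i · max(k−i, m[k−i]); the inner max lets the remainder stay uncut if that's better.
m[2] = 1*max(1,0) = 1*1 = 1
m[3] = max(1*2, 2*1) = 2
m[4] = max(1*3, 2*2, 3*1) = 4
m[5] = max(1*4, 2*3, 3*2, 4*1) = 6
m[6] = max(1*6, 2*4, 3*3, 4*2, 5*1) = 9
m[7] = max(1*9, 2*6, 3*4, 4*3, 5*2, 6*1) = 12
m[8] = max(1*12, 2*9, 3*6, …, 6*2, 7*1) = 18
m[9] = max(1*18, 2*12, 3*9, …, 7*2, 8*1) = 27
m[10] = max(1*27, 2*18, 3*12, …, 8*2, 9*1) = 36
m[11] = max(1*36, 2*27, 3*18, …, 9*2, 10*1) = 54
m[12] = max(1*54, 2*36, 3*27, …, 10*2, 11*1) = 81
m[13] = max(1*81, 2*54, 3*36, …, 11*2, 12*1) = 108
m[14] = max(1*108, 2*81, 3*54, …, 12*2, 13*1) = 162
m[15] = max(1*162, 2*108, 3*81, …, 13*2, 14*1) = 243
m[16] = max(1*243, 2*162, 3*108, …, 14*2, 15*1) = 324
m[17] = max(1*324, 2*243, 3*162, …, 15*2, 16*1) = 486
One optimal split: 3 + 3 + 3 + 3 + 3 + 2; product 3*3*3*3*3*2 = 486.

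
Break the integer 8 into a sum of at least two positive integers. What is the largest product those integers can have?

Fill P[k] for k=2..8: at each k try every first piece i and multiply by the better of (k−i) uncut or P[k−i].
P[2] = 1·max(1,0) = 1·1 = 1
P[3] = 1·max(2,1) = 1·2 = 2
P[4] = 2·max(2,1) = 2·2 = 4
P[5] = 2·max(3,2) = 2·3 = 6
P[6] = 3·max(3,2) = 3·3 = 9
P[7] = 2·max(5,6) = 2·6 = 12
P[8] = 2·max(6,9) = 2·9 = 18
One optimal split: 3 + 3 + 2; product 3·3·2 = 18.

18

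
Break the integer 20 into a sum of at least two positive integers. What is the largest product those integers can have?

Define P[k] = max over 1≤i<k of i · max(k−i, P[k−i]); the inner max lets the remainder stay uncut if that's better.
P[2] = 1*max(1,0) = 1*1 = 1
P[3] = max(1*2, 2*1) = 2
P[4] = max(1*3, 2*2, 3*1) = 4
P[5] = max(1*4, 2*3, 3*2, 4*1) = 6
P[6] = max(1*6, 2*4, 3*3, 4*2, 5*1) = 9
P[7] = max(1*9, 2*6, 3*4, 4*3, 5*2, 6*1) = 12
P[8] = max(1*12, 2*9, 3*6, …, 6*2, 7*1) = 18
P[9] = max(1*18, 2*12, 3*9, …, 7*2, 8*1) = 27
P[10] = max(1*27, 2*18, 3*12, …, 8*2, 9*1) = 36
P[11] = max(1*36, 2*27, 3*18, …, 9*2, 10*1) = 54
P[12] = max(1*54, 2*36, 3*27, …, 10*2, 11*1) = 81
P[13] = max(1*81, 2*54, 3*36, …, 11*2, 12*1) = 108
P[14] = max(1*108, 2*81, 3*54, …, 12*2, 13*1) = 162
P[15] = max(1*162, 2*108, 3*81, …, 13*2, 14*1) = 243
P[16] = max(1*243, 2*162, 3*108, …, 14*2, 15*1) = 324
P[17] = max(1*324, 2*243, 3*162, …, 15*2, 16*1) = 486
P[18] = max(1*486, 2*324, 3*243, …, 16*2, 17*1) = 729
P[19] = max(1*729, 2*486, 3*324, …, 17*2, 18*1) = 972
P[20] = max(1*972, 2*729, 3*486, …, 18*2, 19*1) = 1458
One optimal split: 3 + 3 + 3 + 3 + 3 + 3 + 2; product 3*3*3*3*3*3*2 = 1458.

1458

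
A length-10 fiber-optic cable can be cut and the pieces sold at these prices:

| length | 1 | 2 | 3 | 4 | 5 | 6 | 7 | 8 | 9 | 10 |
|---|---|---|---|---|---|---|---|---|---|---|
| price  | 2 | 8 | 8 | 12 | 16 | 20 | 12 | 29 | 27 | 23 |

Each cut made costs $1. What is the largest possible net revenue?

Let net[k] be the best obtainable value from length k. For each k, try every first piece i and keep the best of price[i] + net[k−i] minus the 1 cut fee when i<k.
net[1] = 2
net[2] = max(2+2-1, 8+0) = 8
net[3] = max(2+8-1, 8+2-1, 8+0) = 9
net[4] = max(2+9-1, 8+8-1, 8+2-1, 12+0) = 15
net[5] = max(2+15-1, 8+9-1, 8+8-1, 12+2-1, 16+0) = 16
net[6] = max(2+16-1, 8+15-1, 8+9-1, 12+8-1, 16+2-1, 20+0) = 22
net[7] = max(2+22-1, 8+16-1, 8+15-1, …, 20+2-1, 12+0) = 23
net[8] = max(2+23-1, 8+22-1, 8+16-1, …, 12+2-1, 29+0) = 29
net[9] = max(2+29-1, 8+23-1, 8+22-1, …, 29+2-1, 27+0) = 30
net[10] = max(2+30-1, 8+29-1, 8+23-1, …, 27+2-1, 23+0) = 36
One optimal plan: pieces 2 + 2 + 2 + 2 + 2 (4 cuts) → $40 − $4 = $36.

36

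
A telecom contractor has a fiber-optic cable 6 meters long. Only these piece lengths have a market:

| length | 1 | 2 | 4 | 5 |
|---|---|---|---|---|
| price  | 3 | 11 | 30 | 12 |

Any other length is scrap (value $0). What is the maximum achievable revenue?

Let f[k] be the best obtainable value from length k. For each k, try every first piece i and keep the best of price[i] + f[k−i].
f[1] = 3
f[2] = max(3+3, 11+0) = 11
f[3] = max(3+11, 11+3) = 14
f[4] = max(3+14, 11+11, 30+0) = 30
f[5] = max(3+30, 11+14, 30+3, 12+0) = 33
f[6] = max(3+33, 11+30, 30+11, 12+3) = 41
One optimal cutting: 4 + 2 → $41.

41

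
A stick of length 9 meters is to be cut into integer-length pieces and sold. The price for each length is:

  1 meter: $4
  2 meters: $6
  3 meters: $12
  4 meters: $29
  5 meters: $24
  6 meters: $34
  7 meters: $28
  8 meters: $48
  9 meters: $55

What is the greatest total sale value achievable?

62

Consider every possible first cut. r[k] is the best of p[i]+r[k−i] over all sellable i≤k.
r[1] = 4
r[2] = 8  (first piece 1, then r[1]=4)
r[3] = 12  (first piece 1, then r[2]=8)
r[4] = 29
r[5] = 33  (first piece 1, then r[4]=29)
r[6] = 37  (first piece 1, then r[5]=33)
r[7] = 41  (first piece 1, then r[6]=37)
r[8] = 58  (first piece 4, then r[4]=29)
r[9] = 62  (first piece 1, then r[8]=58)
One optimal cutting: 4 + 4 + 1 → $29 + $29 + $4 = $62.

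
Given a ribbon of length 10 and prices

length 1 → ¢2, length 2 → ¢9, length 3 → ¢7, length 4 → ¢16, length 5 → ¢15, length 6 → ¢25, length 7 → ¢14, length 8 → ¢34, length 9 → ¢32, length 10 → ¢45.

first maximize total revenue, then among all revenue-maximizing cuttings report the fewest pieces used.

Build r[k] bottom-up: r[k] = max over allowed piece i of (p[i] + r[k−i]).
r[1] = 2
r[2] = max(2+2, 9+0) = 9
r[3] = max(2+9, 9+2, 7+0) = 11
r[4] = max(2+11, 9+9, 7+2, 16+0) = 18
r[5] = max(2+18, 9+11, 7+9, 16+2, 15+0) = 20
r[6] = max(2+20, 9+18, 7+11, 16+9, 15+2, 25+0) = 27
r[7] = max(2+27, 9+20, 7+18, …, 25+2, 14+0) = 29
r[8] = max(2+29, 9+27, 7+20, …, 14+2, 34+0) = 36
r[9] = max(2+36, 9+29, 7+27, …, 34+2, 32+0) = 38
r[10] = max(2+38, 9+36, 7+29, …, 32+2, 45+0) = 45
Maximum revenue is ¢45.
Now minimize piece count subject to staying optimal: for each k, pieces[k] = 1 + min over i with p[i]+r[k−i]=r[k] of pieces[k−i].
pieces[7] = 4
pieces[8] = 4
pieces[9] = 5
pieces[10] = 1

1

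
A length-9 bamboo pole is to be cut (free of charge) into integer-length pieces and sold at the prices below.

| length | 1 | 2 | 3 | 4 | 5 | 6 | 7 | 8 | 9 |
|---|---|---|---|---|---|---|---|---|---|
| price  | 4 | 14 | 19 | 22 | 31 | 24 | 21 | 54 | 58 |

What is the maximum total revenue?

61

Let v[k] be the best obtainable value from length k. For each k, try every first piece i and keep the best of price[i] + v[k−i].
v[1] = 4
v[2] = max(4+4, 14+0) = 14
v[3] = max(4+14, 14+4, 19+0) = 19
v[4] = max(4+19, 14+14, 19+4, 22+0) = 28
v[5] = max(4+28, 14+19, 19+14, 22+4, 31+0) = 33
v[6] = max(4+33, 14+28, 19+19, 22+14, 31+4, 24+0) = 42
v[7] = max(4+42, 14+33, 19+28, …, 24+4, 21+0) = 47
v[8] = max(4+47, 14+42, 19+33, …, 21+4, 54+0) = 56
v[9] = max(4+56, 14+47, 19+42, …, 54+4, 58+0) = 61
One optimal cutting: 3 + 2 + 2 + 2 → $19 + $14 + $14 + $14 = $61.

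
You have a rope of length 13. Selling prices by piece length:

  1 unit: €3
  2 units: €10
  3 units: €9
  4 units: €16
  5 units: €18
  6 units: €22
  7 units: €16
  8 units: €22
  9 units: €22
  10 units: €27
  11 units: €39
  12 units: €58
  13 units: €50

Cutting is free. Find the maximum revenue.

Let R[k] be the best obtainable value from length k. For each k, try every first piece i and keep the best of price[i] + R[k−i].
R[1] = 3
R[2] = 10
R[3] = 13  (first piece 1, then R[2]=10)
R[4] = 20  (first piece 2, then R[2]=10)
R[5] = 23  (first piece 1, then R[4]=20)
R[6] = 30  (first piece 2, then R[4]=20)
R[7] = 33  (first piece 1, then R[6]=30)
R[8] = 40  (first piece 2, then R[6]=30)
R[9] = 43  (first piece 1, then R[8]=40)
R[10] = 50  (first piece 2, then R[8]=40)
R[11] = 53  (first piece 1, then R[10]=50)
R[12] = 60  (first piece 2, then R[10]=50)
R[13] = 63  (first piece 1, then R[12]=60)
One optimal cutting: 2 + 2 + 2 + 2 + 2 + 2 + 1 → €10 + €10 + €10 + €10 + €10 + €10 + €3 = €63.

63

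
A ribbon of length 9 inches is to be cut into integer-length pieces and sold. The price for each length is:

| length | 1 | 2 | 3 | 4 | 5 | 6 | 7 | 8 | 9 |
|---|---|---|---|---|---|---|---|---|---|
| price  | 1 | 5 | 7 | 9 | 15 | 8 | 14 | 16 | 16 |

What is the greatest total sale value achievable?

Let r[k] be the best obtainable value from length k. For each k, try every first piece i and keep the best of price[i] + r[k−i].
r[1] = 1
r[2] = 5
r[3] = 7
r[4] = 10  (first piece 2, then r[2]=5)
r[5] = 15
r[6] = 16  (first piece 1, then r[5]=15)
r[7] = 20  (first piece 2, then r[5]=15)
r[8] = 22  (first piece 3, then r[5]=15)
r[9] = 25  (first piece 2, then r[7]=20)
One optimal cutting: 5 + 2 + 2 → ¢15 + ¢5 + ¢5 = ¢25.

25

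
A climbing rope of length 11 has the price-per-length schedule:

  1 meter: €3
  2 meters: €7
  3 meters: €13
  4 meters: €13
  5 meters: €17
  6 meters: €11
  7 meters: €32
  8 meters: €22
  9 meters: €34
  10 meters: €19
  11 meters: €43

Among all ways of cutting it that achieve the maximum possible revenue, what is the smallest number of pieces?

Let r[k] be the best obtainable value from length k. For each k, try every first piece i and keep the best of price[i] + r[k−i].
r[1] = 3
r[2] = 7
r[3] = 13
r[4] = 16  (first piece 1, then r[3]=13)
r[5] = 20  (first piece 2, then r[3]=13)
r[6] = 26  (first piece 3, then r[3]=13)
r[7] = 32
r[8] = 35  (first piece 1, then r[7]=32)
r[9] = 39  (first piece 2, then r[7]=32)
r[10] = 45  (first piece 3, then r[7]=32)
r[11] = 48  (first piece 1, then r[10]=45)
Maximum revenue is €48.
Now minimize piece count subject to staying optimal: for each k, pieces[k] = 1 + min over i with p[i]+r[k−i]=r[k] of pieces[k−i].
pieces[8] = 2
pieces[9] = 2
pieces[10] = 2
pieces[11] = 3

3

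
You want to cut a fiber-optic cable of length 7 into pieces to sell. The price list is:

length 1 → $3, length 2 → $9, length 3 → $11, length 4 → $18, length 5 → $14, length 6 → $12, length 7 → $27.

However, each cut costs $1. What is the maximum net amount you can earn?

28

Let net[k] be the best obtainable value from length k. For each k, try every first piece i and keep the best of price[i] + net[k−i] minus the 1 cut fee when i<k.
net[1] = 3
net[2] = max(3+3-1, 9+0) = 9
net[3] = max(3+9-1, 9+3-1, 11+0) = 11
net[4] = max(3+11-1, 9+9-1, 11+3-1, 18+0) = 18
net[5] = max(3+18-1, 9+11-1, 11+9-1, 18+3-1, 14+0) = 20
net[6] = max(3+20-1, 9+18-1, 11+11-1, 18+9-1, 14+3-1, 12+0) = 26
net[7] = max(3+26-1, 9+20-1, 11+18-1, …, 12+3-1, 27+0) = 28
One optimal plan: pieces 4 + 2 + 1 (2 cuts) → $30 − $2 = $28.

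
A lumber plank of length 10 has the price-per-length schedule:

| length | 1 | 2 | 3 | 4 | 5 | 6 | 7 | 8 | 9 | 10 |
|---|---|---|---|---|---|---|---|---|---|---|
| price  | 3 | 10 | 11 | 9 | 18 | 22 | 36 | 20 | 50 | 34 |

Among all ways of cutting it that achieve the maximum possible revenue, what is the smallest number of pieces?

Let r[k] be the best obtainable value from length k. For each k, try every first piece i and keep the best of price[i] + r[k−i].
r[1] = 3
r[2] = max(3+3, 10+0) = 10
r[3] = max(3+10, 10+3, 11+0) = 13
r[4] = max(3+13, 10+10, 11+3, 9+0) = 20
r[5] = max(3+20, 10+13, 11+10, 9+3, 18+0) = 23
r[6] = max(3+23, 10+20, 11+13, 9+10, 18+3, 22+0) = 30
r[7] = max(3+30, 10+23, 11+20, …, 22+3, 36+0) = 36
r[8] = max(3+36, 10+30, 11+23, …, 36+3, 20+0) = 40
r[9] = max(3+40, 10+36, 11+30, …, 20+3, 50+0) = 50
r[10] = max(3+50, 10+40, 11+36, …, 50+3, 34+0) = 53
Maximum revenue is $53.
Now minimize piece count subject to staying optimal: for each k, pieces[k] = 1 + min over i with p[i]+r[k−i]=r[k] of pieces[k−i].
pieces[7] = 1
pieces[8] = 4
pieces[9] = 1
pieces[10] = 2

2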